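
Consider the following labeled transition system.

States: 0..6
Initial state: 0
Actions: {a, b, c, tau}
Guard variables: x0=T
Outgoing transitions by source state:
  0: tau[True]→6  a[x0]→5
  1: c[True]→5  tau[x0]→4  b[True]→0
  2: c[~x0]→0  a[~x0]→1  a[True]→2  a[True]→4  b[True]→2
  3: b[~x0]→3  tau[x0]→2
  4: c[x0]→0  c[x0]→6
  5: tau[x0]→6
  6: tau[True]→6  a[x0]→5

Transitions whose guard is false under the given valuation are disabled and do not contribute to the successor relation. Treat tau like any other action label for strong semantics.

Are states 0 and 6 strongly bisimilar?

Compute ~ classes (split until stable):
  π0 = {{0,1,2,3,4,5,6}}
  π1 = {{0,6},{1},{2},{3,5},{4}}
  π2 = {{0,6},{1},{2},{3},{4},{5}}
Fixed point at round 3; 6 class(es).
0∈{0,6}, 6∈{0,6}

Answer: BISIMILAR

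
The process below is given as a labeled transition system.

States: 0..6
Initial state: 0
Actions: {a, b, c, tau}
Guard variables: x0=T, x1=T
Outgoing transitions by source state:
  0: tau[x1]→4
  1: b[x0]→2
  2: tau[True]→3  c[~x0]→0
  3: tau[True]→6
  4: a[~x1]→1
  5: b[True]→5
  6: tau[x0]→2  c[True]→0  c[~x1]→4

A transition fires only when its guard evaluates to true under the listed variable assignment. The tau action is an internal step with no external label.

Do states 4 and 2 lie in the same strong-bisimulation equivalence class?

Refine partition for ~:
  P[0] = {{0,1,2,3,4,5,6}}
  P[1] = {{0,2,3},{1,5},{4},{6}}
  P[2] = {{0},{1},{2},{3},{4},{5},{6}}
Fixed point at round 3; 7 class(es).
4∈{4}, 2∈{2}

Answer: NOT BISIMILAR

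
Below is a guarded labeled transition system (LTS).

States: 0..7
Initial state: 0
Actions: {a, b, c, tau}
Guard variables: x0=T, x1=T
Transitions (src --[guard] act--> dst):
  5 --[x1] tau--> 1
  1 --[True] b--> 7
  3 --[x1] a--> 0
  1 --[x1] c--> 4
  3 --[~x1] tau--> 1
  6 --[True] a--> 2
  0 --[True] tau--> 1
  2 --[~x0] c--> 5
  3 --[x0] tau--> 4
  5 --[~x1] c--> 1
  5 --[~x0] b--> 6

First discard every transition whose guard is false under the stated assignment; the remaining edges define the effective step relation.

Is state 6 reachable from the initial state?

7 transition(s) survive guard evaluation.
Layer 0: {0}
Layer 1: {1}  cumulative {0,1}
Layer 2: {4,7}  cumulative {0,1,4,7}
R = {0,1,4,7}

Answer: UNREACHABLE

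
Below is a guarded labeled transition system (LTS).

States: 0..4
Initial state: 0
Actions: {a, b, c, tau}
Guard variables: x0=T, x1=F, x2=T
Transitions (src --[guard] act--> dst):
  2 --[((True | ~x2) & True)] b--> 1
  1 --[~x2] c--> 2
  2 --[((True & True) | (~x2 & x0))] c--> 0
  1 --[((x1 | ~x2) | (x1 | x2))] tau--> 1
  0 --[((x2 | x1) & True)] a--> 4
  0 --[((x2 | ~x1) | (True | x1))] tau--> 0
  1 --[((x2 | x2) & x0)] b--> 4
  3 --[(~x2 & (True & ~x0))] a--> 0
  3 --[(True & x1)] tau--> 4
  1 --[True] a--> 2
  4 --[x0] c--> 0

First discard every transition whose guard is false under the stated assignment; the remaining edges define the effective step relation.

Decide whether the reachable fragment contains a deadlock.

R = {0,4}
  0: a→4  tau→0  [deg 2]
  4: c→0  [deg 1]

Answer: DEADLOCK-FREE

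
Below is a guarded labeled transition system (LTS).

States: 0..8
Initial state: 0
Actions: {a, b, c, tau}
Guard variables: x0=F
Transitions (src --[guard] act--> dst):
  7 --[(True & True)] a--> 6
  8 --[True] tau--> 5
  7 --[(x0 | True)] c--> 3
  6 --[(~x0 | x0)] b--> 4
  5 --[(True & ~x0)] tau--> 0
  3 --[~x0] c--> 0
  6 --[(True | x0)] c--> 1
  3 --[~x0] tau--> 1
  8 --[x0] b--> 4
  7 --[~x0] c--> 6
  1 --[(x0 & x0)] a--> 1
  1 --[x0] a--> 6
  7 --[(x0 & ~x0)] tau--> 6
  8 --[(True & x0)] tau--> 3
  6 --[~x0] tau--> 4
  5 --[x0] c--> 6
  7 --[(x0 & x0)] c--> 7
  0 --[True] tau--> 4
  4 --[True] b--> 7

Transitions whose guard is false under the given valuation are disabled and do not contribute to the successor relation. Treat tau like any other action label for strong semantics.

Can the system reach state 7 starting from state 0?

Answer: REACHABLE

Working:
After dropping false guards: 12 live edges.
L0 = {0}
L1 = {4}  total {0,4}
L2 = {7}  total {0,4,7}
L3 = {3,6}  total {0,3,4,6,7}
L4 = {1}  total {0,1,3,4,6,7}
Reachable = {0,1,3,4,6,7}
witness 7: tau·b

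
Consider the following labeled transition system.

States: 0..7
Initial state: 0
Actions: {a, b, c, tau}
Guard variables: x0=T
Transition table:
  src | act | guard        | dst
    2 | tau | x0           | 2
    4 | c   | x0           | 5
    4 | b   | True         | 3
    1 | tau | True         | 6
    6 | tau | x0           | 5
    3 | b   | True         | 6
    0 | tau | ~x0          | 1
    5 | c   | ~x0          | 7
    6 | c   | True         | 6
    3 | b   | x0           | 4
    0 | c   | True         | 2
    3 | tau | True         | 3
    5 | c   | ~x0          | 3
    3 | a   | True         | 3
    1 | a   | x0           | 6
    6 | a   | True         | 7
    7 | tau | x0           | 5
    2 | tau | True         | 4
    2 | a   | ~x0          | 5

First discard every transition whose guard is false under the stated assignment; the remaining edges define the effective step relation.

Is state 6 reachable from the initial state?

After dropping false guards: 15 live edges.
Layer 0: {0}
Layer 1: {2}  total {0,2}
Layer 2: {4}  total {0,2,4}
Layer 3: {3,5}  total {0,2,3,4,5}
Layer 4: {6}  total {0,2,3,4,5,6}
Layer 5: {7}  total {0,2,3,4,5,6,7}
Reachable = {0,2,3,4,5,6,7}
witness 6: c·tau·b·b

Answer: REACHABLE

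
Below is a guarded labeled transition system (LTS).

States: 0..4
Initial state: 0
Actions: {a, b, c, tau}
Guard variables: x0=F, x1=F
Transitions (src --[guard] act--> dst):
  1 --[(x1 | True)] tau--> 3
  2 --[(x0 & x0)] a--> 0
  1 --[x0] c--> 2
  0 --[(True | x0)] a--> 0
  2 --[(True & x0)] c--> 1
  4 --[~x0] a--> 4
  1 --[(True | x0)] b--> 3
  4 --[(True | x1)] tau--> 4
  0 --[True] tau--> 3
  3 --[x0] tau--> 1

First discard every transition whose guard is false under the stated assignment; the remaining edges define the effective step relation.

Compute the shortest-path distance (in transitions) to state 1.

Answer: UNREACHABLE

Analysis:
Layered search for 1:
  Layer 0: {0}
  Layer 1: {3}
1 never appears.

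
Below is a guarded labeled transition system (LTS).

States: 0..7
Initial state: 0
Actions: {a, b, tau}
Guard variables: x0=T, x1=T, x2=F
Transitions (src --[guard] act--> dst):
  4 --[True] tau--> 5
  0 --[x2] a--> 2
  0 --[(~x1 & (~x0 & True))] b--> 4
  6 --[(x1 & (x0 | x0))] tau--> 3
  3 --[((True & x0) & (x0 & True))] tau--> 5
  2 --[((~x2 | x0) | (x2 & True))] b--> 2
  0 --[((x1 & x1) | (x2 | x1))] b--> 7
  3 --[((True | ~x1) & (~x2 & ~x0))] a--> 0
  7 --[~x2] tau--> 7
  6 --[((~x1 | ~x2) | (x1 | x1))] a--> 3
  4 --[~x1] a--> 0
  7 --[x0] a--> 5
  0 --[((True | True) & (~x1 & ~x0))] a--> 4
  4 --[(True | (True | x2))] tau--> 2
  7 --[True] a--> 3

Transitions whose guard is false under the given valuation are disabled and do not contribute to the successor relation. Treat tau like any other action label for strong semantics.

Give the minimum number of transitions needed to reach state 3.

Answer: 2

Trace:
Breadth-first toward 3:
  L0 = {0}
  L1 = {7}
  L2 = {3,5}
depth(3)=2, e.g. b·a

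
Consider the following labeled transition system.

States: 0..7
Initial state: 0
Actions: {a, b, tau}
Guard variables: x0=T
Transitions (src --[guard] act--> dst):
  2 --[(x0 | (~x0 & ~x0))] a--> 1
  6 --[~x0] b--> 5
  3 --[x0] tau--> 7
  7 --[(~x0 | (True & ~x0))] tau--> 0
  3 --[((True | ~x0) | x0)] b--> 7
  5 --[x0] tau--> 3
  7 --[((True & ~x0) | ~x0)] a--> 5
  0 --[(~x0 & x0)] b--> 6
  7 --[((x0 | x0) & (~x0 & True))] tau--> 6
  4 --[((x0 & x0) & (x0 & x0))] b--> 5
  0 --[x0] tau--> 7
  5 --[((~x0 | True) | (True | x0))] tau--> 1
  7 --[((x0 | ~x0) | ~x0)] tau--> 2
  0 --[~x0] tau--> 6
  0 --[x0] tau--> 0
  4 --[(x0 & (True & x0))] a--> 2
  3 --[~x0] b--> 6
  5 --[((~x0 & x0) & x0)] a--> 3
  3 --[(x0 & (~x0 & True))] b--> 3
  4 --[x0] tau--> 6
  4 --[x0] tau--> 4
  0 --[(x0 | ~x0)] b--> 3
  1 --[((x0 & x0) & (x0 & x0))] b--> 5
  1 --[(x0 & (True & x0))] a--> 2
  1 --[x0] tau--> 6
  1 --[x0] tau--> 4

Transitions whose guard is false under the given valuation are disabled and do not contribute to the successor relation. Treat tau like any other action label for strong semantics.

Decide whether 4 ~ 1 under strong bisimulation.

Compute ~ classes (split until stable):
  round 0: {{0,1,2,3,4,5,6,7}}
  round 1: {{0,3},{1,4},{2},{5,7},{6}}
  round 2: {{0},{1,4},{2},{3},{5},{6},{7}}
7 equivalence class(es) (converged in 3)
[4]={1,4}  [1]={1,4}

Answer: BISIMILAR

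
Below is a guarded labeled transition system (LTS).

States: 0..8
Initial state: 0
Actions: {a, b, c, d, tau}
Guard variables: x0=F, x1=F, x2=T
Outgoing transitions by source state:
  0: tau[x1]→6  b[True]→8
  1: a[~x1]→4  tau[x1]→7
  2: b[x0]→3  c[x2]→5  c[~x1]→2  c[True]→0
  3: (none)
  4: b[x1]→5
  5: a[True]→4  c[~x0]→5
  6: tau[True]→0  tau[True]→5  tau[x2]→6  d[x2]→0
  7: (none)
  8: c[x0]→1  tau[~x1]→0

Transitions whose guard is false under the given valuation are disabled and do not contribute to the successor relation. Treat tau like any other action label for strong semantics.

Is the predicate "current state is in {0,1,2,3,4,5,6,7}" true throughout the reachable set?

Answer: INVARIANT VIOLATED at state 8

Trace:
Safe = {0,1,2,3,4,5,6,7}
Reach set: {0,8}
  0: safe
  8: outside
counterexample path to 8: b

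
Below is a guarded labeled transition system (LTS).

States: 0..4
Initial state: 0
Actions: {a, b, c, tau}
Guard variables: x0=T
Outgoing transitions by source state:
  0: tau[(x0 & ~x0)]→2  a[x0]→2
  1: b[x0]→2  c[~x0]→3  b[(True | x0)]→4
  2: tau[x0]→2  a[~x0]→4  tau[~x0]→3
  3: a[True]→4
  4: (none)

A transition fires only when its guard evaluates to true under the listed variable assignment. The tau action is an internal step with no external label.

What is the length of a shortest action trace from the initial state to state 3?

Answer: UNREACHABLE

Working:
BFS to 3:
  L0 = {0}
  L1 = {2}
3 never appears.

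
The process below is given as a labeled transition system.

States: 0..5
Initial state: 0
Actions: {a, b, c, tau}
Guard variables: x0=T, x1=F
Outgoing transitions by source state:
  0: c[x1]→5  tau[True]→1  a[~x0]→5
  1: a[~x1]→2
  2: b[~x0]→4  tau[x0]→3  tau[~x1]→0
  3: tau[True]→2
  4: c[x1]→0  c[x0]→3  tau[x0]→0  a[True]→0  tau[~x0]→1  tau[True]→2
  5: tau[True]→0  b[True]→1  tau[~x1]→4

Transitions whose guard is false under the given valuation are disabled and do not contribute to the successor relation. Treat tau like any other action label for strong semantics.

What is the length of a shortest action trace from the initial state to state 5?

Answer: UNREACHABLE

Trace:
BFS to 5:
  L0 = {0}
  L1 = {1}
  L2 = {2}
  L3 = {3}
5 never appears.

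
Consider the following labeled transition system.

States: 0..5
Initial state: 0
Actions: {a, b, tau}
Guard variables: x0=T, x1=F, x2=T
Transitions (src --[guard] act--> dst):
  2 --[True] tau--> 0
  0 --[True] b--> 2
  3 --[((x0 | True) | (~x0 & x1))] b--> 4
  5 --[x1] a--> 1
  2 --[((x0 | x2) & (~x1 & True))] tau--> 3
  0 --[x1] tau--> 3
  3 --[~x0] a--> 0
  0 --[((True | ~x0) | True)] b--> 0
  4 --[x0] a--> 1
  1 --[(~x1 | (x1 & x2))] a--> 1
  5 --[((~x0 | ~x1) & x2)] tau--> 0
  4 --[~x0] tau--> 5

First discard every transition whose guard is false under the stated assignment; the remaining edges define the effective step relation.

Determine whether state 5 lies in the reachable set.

8 transition(s) survive guard evaluation.
Layer 0: {0}
Layer 1: {2}  total {0,2}
Layer 2: {3}  total {0,2,3}
Layer 3: {4}  total {0,2,3,4}
Layer 4: {1}  total {0,1,2,3,4}
R = {0,1,2,3,4}

Answer: UNREACHABLE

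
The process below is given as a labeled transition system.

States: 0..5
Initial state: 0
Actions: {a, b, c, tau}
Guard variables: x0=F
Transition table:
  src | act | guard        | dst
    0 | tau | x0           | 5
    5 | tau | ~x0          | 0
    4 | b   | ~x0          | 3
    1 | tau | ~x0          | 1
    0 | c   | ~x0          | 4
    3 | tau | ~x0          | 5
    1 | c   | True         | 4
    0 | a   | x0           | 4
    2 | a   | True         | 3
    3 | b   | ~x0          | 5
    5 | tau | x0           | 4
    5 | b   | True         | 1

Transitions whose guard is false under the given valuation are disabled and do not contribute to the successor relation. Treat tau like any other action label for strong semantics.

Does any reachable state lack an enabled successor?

Reach set: {0,1,3,4,5}
  0: c→4  [1 exit(s)]
  1: c→4  tau→1  [2 exit(s)]
  3: b→5  tau→5  [2 exit(s)]
  4: b→3  [1 exit(s)]
  5: b→1  tau→0  [2 exit(s)]

Answer: DEADLOCK-FREE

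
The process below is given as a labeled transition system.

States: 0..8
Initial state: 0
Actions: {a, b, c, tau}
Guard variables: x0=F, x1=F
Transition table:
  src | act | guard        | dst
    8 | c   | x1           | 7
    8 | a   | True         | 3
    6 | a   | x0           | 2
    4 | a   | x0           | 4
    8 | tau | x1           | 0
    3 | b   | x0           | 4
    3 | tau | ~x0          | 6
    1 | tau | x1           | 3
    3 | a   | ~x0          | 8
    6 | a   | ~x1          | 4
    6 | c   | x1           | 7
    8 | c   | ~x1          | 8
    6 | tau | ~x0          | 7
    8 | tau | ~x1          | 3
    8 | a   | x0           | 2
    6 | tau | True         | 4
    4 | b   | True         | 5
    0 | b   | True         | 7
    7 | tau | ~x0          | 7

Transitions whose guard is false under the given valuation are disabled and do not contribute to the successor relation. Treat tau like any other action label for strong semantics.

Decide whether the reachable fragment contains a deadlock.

Answer: DEADLOCK-FREE

Analysis:
R = {0,7}
  0: b→7  [1 out]
  7: tau→7  [1 out]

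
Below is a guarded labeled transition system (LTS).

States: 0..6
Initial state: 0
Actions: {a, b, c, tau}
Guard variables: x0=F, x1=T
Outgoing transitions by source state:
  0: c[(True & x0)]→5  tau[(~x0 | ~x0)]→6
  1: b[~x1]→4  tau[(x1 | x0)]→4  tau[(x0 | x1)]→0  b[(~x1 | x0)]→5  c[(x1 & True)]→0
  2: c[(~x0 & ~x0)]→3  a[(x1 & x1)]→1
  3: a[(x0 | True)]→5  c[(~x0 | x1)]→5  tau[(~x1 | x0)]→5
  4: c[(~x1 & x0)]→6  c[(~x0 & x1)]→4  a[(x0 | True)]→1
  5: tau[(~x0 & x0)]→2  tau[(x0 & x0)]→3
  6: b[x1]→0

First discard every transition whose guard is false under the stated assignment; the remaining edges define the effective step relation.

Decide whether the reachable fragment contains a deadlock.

R = {0,6}
  0: tau→6  [1 exit(s)]
  6: b→0  [1 exit(s)]

Answer: DEADLOCK-FREE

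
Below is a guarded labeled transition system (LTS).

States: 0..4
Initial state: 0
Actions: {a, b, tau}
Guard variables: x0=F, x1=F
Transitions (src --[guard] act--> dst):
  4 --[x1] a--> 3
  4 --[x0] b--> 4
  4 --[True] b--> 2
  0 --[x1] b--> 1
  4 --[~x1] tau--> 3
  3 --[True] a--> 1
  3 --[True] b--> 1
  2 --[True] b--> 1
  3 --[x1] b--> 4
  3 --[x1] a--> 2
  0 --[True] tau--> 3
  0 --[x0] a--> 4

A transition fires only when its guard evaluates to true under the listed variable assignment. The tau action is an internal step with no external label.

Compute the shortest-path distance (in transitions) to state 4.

Answer: UNREACHABLE

Analysis:
BFS to 4:
  L0 = {0}
  L1 = {3}
  L2 = {1}
4 never appears.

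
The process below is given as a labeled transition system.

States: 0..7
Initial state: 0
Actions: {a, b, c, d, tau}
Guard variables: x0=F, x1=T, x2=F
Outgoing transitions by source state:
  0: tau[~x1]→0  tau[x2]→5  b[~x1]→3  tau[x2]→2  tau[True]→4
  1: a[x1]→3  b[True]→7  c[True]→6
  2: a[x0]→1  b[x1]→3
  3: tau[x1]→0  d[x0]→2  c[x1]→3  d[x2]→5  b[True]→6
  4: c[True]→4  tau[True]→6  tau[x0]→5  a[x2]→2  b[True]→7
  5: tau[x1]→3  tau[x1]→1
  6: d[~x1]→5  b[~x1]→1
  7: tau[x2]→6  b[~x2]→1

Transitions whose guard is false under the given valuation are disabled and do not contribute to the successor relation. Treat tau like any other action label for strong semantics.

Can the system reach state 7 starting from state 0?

Answer: REACHABLE

Trace:
14 transition(s) survive guard evaluation.
L0 = {0}
L1 = {4}  cumulative {0,4}
L2 = {6,7}  cumulative {0,4,6,7}
L3 = {1}  cumulative {0,1,4,6,7}
L4 = {3}  cumulative {0,1,3,4,6,7}
Reach set: {0,1,3,4,6,7}
Path to 7: tau·b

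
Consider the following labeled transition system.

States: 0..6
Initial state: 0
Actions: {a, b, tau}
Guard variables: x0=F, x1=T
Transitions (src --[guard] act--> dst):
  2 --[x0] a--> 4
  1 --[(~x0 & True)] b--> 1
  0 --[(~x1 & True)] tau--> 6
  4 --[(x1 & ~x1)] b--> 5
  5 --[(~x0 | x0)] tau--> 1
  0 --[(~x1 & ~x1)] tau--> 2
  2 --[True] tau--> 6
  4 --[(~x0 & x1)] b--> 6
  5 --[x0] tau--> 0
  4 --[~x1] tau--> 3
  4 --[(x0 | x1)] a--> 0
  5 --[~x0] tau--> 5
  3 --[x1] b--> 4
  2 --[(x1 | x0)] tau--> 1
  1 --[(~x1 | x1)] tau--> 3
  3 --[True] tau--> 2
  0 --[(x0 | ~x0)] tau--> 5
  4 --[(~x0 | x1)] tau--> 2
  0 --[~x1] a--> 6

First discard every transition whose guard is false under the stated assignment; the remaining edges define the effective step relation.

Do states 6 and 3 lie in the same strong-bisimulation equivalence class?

Refine partition for ~:
  P[0] = {{0,1,2,3,4,5,6}}
  P[1] = {{0,2,5},{1,3},{4},{6}}
  P[2] = {{0},{1},{2},{3},{4},{5},{6}}
7 equivalence class(es) (converged in 3)
class of 6: {6}; class of 3: {3}

Answer: NOT BISIMILAR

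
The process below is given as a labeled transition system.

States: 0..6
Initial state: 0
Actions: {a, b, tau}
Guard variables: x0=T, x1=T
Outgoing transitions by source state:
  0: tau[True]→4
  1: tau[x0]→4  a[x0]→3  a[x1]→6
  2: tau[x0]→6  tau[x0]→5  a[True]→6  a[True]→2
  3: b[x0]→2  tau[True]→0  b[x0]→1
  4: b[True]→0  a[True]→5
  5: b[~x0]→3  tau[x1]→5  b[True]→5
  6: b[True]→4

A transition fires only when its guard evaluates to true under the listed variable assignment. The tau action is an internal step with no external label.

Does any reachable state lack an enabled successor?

Answer: DEADLOCK-FREE

Working:
R = {0,4,5}
  0: tau→4  [1 exit(s)]
  4: a→5  b→0  [2 exit(s)]
  5: b→5  tau→5  [2 exit(s)]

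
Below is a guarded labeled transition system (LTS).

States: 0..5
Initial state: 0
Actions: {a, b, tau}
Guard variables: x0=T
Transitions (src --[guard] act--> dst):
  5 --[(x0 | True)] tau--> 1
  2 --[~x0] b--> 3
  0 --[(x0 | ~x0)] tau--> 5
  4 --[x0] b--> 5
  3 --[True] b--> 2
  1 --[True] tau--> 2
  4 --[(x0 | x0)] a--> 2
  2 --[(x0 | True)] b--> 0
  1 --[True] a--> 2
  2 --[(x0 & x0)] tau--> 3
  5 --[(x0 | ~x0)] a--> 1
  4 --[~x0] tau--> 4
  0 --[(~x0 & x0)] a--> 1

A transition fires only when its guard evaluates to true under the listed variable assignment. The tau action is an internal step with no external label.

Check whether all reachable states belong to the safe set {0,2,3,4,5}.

Safe = {0,2,3,4,5}
Reach set: {0,1,2,3,5}
  0: ✓
  1: ✗ unsafe
  2: ✓
  3: ✓
  5: ✓
counterexample path to 1: tau·tau

Answer: INVARIANT VIOLATED at state 1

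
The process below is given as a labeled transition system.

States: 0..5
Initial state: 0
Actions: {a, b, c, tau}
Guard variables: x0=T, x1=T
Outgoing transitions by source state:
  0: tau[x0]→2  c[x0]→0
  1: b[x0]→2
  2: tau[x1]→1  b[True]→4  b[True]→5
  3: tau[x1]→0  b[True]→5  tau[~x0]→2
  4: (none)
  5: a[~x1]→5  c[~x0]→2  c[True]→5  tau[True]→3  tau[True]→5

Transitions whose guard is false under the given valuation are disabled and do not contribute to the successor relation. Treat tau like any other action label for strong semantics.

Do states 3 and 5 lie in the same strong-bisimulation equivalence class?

Answer: NOT BISIMILAR

Analysis:
Refine partition for ~:
  P[0] = {{0,1,2,3,4,5}}
  P[1] = {{0,5},{1},{2,3},{4}}
  P[2] = {{0},{1},{2},{3},{4},{5}}
6 equivalence class(es) (converged in 3)
[3]={3}  [5]={5}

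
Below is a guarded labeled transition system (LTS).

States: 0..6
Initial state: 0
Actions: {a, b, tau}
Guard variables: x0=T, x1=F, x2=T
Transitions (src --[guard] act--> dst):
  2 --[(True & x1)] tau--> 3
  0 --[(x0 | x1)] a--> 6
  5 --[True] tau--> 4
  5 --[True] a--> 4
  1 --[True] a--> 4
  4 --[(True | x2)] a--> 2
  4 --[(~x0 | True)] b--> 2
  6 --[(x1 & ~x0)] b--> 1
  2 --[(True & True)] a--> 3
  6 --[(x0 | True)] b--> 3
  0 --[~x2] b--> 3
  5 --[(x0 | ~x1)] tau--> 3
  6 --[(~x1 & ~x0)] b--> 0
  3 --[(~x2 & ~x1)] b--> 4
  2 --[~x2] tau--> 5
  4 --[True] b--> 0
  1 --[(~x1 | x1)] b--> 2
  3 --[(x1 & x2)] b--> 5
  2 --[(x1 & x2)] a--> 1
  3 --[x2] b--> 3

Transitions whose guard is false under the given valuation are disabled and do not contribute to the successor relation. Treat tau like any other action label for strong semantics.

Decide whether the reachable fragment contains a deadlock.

Answer: DEADLOCK-FREE

Working:
Reachable = {0,3,6}
  0: a→6  [1 out]
  3: b→3  [1 out]
  6: b→3  [1 out]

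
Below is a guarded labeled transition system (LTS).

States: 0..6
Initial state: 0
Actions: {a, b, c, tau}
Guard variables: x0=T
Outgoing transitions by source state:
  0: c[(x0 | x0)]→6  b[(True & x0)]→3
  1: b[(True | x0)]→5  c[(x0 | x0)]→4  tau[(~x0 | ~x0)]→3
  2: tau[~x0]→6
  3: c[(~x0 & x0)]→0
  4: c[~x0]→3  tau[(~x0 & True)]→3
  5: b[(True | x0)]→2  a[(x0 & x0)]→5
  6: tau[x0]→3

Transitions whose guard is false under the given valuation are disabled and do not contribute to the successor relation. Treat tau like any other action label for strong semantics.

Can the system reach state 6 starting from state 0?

7 transition(s) survive guard evaluation.
depth 0: {0}
depth 1: {3,6}  total {0,3,6}
Reachable = {0,3,6}
trace reaching 6: c

Answer: REACHABLE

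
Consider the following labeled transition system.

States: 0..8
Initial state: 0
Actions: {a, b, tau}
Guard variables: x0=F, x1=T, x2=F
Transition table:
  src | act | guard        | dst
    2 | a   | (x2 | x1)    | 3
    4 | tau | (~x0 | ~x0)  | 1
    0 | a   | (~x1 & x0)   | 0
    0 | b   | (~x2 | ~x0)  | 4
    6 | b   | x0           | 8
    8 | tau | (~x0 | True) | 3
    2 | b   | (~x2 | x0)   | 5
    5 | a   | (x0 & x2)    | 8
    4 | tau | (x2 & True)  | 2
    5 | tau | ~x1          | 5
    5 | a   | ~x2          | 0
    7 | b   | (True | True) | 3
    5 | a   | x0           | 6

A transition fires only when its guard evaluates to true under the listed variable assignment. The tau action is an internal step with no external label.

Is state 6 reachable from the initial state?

Answer: UNREACHABLE

Analysis:
After dropping false guards: 7 live edges.
depth 0: {0}
depth 1: {4}  cumulative {0,4}
depth 2: {1}  cumulative {0,1,4}
R = {0,1,4}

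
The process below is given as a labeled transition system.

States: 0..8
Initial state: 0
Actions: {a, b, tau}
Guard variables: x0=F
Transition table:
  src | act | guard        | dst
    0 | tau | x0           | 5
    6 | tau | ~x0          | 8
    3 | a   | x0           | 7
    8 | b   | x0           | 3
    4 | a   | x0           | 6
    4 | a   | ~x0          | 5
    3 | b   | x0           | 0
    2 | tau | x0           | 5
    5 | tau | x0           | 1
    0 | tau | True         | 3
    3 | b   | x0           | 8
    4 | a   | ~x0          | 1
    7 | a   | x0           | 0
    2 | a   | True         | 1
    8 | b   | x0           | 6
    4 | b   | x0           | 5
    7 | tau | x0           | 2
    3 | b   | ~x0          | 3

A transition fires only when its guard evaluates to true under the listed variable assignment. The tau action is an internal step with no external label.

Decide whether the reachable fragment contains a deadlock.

Answer: DEADLOCK-FREE

Working:
Reachable = {0,3}
  0: tau→3  [deg 1]
  3: b→3  [deg 1]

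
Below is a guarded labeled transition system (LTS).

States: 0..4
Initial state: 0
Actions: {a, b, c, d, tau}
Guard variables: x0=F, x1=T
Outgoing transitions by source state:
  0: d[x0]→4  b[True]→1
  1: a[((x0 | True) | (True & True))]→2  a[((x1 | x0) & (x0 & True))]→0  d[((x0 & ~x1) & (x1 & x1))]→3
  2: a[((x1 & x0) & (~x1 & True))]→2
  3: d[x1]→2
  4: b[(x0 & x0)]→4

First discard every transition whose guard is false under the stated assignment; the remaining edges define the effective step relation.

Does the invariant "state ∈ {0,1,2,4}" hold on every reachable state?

Safe = {0,1,2,4}
Reachable = {0,1,2}
  0: ok
  1: ok
  2: ok

Answer: INVARIANT HOLDS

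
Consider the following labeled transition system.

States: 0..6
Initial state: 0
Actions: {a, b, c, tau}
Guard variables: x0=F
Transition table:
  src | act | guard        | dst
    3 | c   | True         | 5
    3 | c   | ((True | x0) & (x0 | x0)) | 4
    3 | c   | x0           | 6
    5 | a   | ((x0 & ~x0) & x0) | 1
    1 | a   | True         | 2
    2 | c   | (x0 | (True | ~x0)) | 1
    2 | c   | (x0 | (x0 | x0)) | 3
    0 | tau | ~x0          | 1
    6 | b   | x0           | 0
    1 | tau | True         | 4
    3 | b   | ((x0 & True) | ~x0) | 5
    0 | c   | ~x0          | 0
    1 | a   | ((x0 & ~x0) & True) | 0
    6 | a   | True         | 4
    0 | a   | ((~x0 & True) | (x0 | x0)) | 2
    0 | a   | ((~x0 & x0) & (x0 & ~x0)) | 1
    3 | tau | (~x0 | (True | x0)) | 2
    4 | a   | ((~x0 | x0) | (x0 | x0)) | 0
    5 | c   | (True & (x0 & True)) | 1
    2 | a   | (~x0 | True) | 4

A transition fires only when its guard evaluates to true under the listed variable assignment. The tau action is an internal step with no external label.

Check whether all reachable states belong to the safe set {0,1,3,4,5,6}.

Answer: INVARIANT VIOLATED at state 2

Analysis:
Allowed set {0,1,3,4,5,6}
Reachable = {0,1,2,4}
  0: ✓
  1: ✓
  2: VIOLATES
  4: ✓
witness against invariant: a → 2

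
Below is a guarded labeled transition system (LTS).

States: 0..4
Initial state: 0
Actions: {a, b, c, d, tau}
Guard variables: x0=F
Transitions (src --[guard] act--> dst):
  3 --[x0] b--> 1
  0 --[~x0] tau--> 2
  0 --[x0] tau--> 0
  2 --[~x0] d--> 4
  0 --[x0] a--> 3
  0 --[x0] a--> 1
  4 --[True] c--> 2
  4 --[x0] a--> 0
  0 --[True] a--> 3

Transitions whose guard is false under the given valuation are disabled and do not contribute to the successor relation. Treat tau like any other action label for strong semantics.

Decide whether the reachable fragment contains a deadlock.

R = {0,2,3,4}
  0: a→3  tau→2  [2 out]
  2: d→4  [1 out]
  3: ∅  [deadlock]
  4: c→2  [1 out]
witness 3: a

Answer: DEADLOCK at state 3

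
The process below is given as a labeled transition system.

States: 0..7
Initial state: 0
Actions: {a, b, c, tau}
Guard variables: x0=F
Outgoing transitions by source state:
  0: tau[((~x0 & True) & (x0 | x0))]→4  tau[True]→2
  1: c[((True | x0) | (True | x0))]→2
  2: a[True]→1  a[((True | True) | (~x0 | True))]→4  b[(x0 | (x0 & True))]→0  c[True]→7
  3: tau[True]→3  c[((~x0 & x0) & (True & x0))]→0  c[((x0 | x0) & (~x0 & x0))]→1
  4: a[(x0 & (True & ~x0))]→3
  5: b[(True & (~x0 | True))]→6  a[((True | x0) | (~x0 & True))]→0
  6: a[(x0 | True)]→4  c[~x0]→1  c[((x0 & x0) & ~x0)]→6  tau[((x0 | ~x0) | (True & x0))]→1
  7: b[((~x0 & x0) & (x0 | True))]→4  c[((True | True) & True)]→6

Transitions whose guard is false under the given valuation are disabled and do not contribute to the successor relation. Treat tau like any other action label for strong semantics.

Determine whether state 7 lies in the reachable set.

Guard filter leaves 12 enabled edge(s).
depth 0: {0}
depth 1: {2}  total {0,2}
depth 2: {1,4,7}  total {0,1,2,4,7}
depth 3: {6}  total {0,1,2,4,6,7}
R = {0,1,2,4,6,7}
Path to 7: tau·c

Answer: REACHABLE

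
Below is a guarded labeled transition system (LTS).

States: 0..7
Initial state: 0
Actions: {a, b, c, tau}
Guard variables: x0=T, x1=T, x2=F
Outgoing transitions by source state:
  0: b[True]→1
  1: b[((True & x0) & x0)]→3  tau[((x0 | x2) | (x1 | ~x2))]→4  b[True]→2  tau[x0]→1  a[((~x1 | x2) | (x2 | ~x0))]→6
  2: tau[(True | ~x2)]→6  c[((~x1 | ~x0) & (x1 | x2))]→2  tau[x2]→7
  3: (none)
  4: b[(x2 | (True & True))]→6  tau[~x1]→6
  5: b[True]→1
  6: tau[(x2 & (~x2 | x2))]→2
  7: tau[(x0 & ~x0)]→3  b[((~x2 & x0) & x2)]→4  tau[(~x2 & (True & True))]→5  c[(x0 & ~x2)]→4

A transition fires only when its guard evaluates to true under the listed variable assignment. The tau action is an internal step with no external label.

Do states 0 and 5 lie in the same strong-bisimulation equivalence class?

Answer: BISIMILAR

Analysis:
Refine partition for ~:
  π0 = {{0,1,2,3,4,5,6,7}}
  π1 = {{0,4,5},{1},{2},{3,6},{7}}
  π2 = {{0,5},{1},{2},{3,6},{4},{7}}
6 equivalence class(es) (converged in 3)
[0]={0,5}  [5]={0,5}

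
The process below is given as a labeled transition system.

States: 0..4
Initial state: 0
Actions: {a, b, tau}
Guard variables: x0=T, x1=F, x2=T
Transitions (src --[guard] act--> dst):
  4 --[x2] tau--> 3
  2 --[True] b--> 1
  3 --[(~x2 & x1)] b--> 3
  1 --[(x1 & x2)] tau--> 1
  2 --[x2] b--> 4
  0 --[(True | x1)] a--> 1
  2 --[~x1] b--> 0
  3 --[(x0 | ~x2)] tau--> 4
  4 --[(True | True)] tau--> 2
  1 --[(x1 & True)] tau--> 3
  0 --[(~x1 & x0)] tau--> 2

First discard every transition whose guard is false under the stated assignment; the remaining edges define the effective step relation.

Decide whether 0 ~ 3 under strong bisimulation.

Answer: NOT BISIMILAR

Working:
Bisimulation quotient by refinement:
  round 0: {{0,1,2,3,4}}
  round 1: {{0},{1},{2},{3,4}}
  round 2: {{0},{1},{2},{3},{4}}
stable after 3 split(s): 5 block(s)
0∈{0}, 3∈{3}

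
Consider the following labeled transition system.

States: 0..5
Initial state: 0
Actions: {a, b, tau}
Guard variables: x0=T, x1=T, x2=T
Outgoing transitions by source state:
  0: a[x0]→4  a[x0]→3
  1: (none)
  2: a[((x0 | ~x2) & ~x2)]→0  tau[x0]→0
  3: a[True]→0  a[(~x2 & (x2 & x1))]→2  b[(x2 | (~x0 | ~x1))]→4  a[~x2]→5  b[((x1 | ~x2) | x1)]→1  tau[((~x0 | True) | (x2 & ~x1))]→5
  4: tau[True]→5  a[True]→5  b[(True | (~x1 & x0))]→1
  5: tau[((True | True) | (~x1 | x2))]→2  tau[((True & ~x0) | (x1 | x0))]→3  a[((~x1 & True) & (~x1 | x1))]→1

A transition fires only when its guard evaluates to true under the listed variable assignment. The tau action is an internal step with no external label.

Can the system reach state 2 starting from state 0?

12 transition(s) survive guard evaluation.
Layer 0: {0}
Layer 1: {3,4}  now seen {0,3,4}
Layer 2: {1,5}  now seen {0,1,3,4,5}
Layer 3: {2}  now seen {0,1,2,3,4,5}
Reach set: {0,1,2,3,4,5}
Path to 2: a·tau·tau

Answer: REACHABLE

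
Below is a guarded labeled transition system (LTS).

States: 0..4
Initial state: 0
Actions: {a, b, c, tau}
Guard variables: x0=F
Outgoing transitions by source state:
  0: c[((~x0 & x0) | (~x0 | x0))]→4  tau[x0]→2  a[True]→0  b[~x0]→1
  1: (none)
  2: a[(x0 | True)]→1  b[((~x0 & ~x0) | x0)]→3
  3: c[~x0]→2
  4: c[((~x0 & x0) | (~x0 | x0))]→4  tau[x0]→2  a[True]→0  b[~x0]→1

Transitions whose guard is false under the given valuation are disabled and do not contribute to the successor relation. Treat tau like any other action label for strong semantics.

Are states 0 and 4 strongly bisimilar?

Refine partition for ~:
  round 0: {{0,1,2,3,4}}
  round 1: {{0,4},{1},{2},{3}}
4 equivalence class(es) (converged in 2)
class of 0: {0,4}; class of 4: {0,4}

Answer: BISIMILAR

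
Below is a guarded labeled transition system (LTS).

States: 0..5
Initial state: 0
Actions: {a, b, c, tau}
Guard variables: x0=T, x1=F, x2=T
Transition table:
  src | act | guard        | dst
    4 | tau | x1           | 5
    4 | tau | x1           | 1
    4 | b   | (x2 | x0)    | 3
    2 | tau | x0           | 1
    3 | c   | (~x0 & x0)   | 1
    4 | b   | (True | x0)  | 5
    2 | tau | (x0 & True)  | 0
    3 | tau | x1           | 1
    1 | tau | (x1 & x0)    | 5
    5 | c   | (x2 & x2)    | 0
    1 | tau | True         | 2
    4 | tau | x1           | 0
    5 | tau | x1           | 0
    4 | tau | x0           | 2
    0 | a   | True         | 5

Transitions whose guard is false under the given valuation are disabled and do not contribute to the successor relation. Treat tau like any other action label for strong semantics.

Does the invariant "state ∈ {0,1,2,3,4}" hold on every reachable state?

Answer: INVARIANT VIOLATED at state 5

Working:
Inv-set: {0,1,2,3,4}
R = {0,5}
  0: ✓
  5: outside
reach 5 via a — violates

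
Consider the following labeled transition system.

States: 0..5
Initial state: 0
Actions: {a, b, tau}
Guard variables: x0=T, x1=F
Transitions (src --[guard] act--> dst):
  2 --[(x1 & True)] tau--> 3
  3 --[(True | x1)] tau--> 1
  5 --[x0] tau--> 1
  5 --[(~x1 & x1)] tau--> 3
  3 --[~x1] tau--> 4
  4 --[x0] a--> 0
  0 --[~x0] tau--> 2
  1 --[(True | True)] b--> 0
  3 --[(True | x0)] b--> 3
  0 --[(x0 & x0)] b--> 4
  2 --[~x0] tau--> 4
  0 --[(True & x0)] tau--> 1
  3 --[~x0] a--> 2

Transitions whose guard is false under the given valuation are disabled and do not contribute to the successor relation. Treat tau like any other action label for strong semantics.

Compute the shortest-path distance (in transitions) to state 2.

Answer: UNREACHABLE

Trace:
Breadth-first toward 2:
  L0 = {0}
  L1 = {1,4}
2 never appears.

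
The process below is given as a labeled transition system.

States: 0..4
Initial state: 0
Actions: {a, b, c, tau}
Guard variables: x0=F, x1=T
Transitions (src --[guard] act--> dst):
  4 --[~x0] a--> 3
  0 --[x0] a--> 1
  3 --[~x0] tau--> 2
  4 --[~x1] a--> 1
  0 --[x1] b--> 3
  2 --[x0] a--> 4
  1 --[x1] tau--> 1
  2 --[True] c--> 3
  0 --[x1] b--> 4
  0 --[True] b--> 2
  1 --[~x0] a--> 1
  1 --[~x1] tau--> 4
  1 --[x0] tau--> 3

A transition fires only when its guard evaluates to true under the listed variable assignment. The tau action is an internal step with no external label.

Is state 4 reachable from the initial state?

Answer: REACHABLE

Trace:
After dropping false guards: 8 live edges.
depth 0: {0}
depth 1: {2,3,4}  now seen {0,2,3,4}
R = {0,2,3,4}
trace reaching 4: b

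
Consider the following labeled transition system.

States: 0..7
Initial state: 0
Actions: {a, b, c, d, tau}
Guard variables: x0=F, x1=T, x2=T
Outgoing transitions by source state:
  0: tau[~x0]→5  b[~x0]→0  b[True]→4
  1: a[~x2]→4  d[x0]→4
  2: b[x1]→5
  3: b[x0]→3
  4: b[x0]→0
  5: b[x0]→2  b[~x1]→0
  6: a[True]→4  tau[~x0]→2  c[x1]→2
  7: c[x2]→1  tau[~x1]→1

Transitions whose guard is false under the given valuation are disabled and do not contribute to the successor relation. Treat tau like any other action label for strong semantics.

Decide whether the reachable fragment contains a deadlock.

Answer: DEADLOCK at state 4

Trace:
Reach set: {0,4,5}
  0: b→0  b→4  tau→5  [deg 3]
  4: ∅  [deadlock]
  5: ∅  [deadlock]
witness 4: b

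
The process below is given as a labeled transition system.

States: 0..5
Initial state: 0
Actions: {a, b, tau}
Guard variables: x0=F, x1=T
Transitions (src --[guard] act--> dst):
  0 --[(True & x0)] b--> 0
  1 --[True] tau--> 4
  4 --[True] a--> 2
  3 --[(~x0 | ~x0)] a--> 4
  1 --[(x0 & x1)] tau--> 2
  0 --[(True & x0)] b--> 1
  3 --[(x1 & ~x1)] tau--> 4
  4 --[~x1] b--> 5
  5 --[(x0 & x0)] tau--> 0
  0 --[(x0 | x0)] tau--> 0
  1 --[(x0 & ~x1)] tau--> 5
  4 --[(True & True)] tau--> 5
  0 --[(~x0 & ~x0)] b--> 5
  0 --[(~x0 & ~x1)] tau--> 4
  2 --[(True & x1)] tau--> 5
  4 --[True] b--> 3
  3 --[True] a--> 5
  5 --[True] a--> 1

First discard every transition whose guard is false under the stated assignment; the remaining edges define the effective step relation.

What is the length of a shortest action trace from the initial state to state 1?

Answer: 2

Working:
Breadth-first toward 1:
  L0 = {0}
  L1 = {5}
  L2 = {1}
first hit 1 at d=2 via b·a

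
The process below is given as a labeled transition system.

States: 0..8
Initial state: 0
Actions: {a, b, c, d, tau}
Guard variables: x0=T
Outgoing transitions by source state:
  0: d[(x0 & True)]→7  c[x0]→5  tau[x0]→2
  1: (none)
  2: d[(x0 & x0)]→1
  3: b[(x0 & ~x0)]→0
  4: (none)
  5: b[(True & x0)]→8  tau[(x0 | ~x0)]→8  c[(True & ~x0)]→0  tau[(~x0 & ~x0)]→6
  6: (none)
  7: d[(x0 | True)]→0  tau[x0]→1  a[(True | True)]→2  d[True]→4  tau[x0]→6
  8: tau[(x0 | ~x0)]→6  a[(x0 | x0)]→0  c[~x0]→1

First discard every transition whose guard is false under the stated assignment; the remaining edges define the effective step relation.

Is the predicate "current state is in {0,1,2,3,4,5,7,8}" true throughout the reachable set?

Answer: INVARIANT VIOLATED at state 6

Analysis:
Inv-set: {0,1,2,3,4,5,7,8}
Reach set: {0,1,2,4,5,6,7,8}
  0: ok
  1: ok
  2: ok
  4: ok
  5: ok
  6: VIOLATES
  7: ok
  8: ok
reach 6 via d·tau — violates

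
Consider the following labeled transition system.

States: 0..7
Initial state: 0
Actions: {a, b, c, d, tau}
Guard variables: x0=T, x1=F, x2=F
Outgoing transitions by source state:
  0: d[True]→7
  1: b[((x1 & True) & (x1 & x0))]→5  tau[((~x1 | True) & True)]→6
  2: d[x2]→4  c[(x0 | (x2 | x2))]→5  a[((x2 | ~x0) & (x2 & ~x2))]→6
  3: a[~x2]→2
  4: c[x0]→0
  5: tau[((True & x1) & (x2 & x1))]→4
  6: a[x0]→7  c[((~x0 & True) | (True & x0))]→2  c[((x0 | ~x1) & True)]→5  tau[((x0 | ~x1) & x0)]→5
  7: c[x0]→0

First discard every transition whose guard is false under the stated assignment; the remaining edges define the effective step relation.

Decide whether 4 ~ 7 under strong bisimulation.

Bisimulation quotient by refinement:
  round 0: {{0,1,2,3,4,5,6,7}}
  round 1: {{0},{1},{2,4,7},{3},{5},{6}}
  round 2: {{0},{1},{2},{3},{4,7},{5},{6}}
Fixed point at round 3; 7 class(es).
4∈{4,7}, 7∈{4,7}

Answer: BISIMILAR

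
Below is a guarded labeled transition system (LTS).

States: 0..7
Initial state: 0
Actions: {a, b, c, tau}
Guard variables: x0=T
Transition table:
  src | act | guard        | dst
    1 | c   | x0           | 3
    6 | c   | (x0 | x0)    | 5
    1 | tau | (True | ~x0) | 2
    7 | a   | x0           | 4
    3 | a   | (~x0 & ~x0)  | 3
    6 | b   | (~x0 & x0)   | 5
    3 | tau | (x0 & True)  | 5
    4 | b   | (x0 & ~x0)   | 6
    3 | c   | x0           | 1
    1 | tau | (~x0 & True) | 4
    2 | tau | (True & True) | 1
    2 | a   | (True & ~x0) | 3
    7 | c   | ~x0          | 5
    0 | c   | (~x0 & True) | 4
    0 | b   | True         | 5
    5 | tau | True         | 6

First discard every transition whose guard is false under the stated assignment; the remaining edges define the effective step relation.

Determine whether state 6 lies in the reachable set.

9 transition(s) survive guard evaluation.
L0 = {0}
L1 = {5}  total {0,5}
L2 = {6}  total {0,5,6}
Reach set: {0,5,6}
trace reaching 6: b·tau

Answer: REACHABLE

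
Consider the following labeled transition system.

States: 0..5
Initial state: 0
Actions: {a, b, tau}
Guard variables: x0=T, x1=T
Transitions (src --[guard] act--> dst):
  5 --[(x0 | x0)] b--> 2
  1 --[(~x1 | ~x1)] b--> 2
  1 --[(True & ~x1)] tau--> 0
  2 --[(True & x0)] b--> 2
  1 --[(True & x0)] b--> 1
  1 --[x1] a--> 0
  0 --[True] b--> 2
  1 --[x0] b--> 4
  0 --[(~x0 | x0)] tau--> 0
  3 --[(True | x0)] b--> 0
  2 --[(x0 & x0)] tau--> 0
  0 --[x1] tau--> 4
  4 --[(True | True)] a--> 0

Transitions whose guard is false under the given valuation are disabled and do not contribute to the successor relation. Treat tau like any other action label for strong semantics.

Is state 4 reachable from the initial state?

Answer: REACHABLE

Analysis:
Guard filter leaves 11 enabled edge(s).
L0 = {0}
L1 = {2,4}  now seen {0,2,4}
Reach set: {0,2,4}
trace reaching 4: tau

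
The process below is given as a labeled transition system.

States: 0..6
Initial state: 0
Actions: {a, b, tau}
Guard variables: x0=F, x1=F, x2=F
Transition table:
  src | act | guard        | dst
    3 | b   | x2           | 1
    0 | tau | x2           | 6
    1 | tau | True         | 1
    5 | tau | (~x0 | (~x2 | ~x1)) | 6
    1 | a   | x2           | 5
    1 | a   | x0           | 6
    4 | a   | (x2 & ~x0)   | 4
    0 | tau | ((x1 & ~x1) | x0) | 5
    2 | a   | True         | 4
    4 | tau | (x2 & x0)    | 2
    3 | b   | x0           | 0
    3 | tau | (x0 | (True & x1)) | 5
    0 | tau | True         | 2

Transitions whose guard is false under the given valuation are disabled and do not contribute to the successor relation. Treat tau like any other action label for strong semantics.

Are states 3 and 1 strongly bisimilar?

Answer: NOT BISIMILAR

Trace:
Compute ~ classes (split until stable):
  π0 = {{0,1,2,3,4,5,6}}
  π1 = {{0,1,5},{2},{3,4,6}}
  π2 = {{0},{1},{2},{3,4,6},{5}}
Fixed point at round 3; 5 class(es).
3∈{3,4,6}, 1∈{1}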